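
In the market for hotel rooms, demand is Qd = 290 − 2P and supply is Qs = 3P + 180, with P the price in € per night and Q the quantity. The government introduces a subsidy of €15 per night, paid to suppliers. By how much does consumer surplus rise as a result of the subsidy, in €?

Consumer surplus rises by €2295.

Without the subsidy, 290 − 2P = 3P + 180 gives 5P = 110, so P* = €22 and Q* = 246.
With a per-unit subsidy paid to suppliers, each receives P + 15 per unit sold, so supply becomes Qs = 3(P + 15) + 180.
Solving gives Q = 264 with consumers paying €13 and suppliers receiving €28 (the €15 wedge).
ΔCS is the trapezoid between Q = 264 and Q = 246 of height €9: ½ · (246 + 264) · 9 = €2295.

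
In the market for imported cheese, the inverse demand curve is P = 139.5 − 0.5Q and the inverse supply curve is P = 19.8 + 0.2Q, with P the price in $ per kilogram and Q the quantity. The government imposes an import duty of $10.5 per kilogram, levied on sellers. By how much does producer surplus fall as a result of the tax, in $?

Producer surplus falls by $490.5.

Inverting to Q(P) form: Qd = 279 − 2P; Qs = 5P − 99.
Without the tax, 279 − 2P = 5P − 99 gives 7P = 378, so P* = $54 and Q* = 171.
With the tax collected from sellers, supply shifts: Qs = 5(P − 10.5) − 99.
Solving gives Q = 156 with buyers paying $61.5 and sellers receiving $51 (the $10.5 wedge).
ΔPS is the trapezoid between Q = 156 and Q = 171 of height $3: ½ · (171 + 156) · 3 = $490.5.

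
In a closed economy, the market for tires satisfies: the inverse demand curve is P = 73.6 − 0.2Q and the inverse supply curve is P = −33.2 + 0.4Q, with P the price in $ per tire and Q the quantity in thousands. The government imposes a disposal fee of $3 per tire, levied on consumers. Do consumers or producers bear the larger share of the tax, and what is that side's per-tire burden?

Rewrite in direct form: Qd = 368 − 5P and Qs = 2.5P + 83.
Before the tax: set 368 − 5P = 2.5P + 83 → P* = $38, Q* = 178.
With the tax collected from consumers, demand (in seller-price terms) shifts: Qd = 368 − 5(P + 3).
New equilibrium: consumers pay $39, producers receive $36, Q = 173. (Wedge: Pb − Ps = 3.)
Per-tire burden: consumers $1, producers $2.
Producers take the larger share because supply is less price-elastic here (demand slope 5 vs supply slope 2.5).
The less price-elastic side of the market bears the larger share of a per-unit tax.

Producers bear the larger share: $2 per tire.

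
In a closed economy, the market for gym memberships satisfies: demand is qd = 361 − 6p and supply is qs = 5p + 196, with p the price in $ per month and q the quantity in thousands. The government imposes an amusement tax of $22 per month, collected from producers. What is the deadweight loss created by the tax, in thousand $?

Before the tax: set 361 − 6p = 5p + 196 → p* = $15, q* = 271.
With the tax collected from producers, supply shifts: qs = 5(p − 22) + 196.
New equilibrium: consumers pay $25, producers receive $3, q = 211. (Wedge: pb − ps = 22.)
Quantity falls by |ΔQ| = |271 − 211| = 60.
DWL = ½ · t · |ΔQ| = ½ · 22 · 60 = $660.

Deadweight loss = $660 thousand.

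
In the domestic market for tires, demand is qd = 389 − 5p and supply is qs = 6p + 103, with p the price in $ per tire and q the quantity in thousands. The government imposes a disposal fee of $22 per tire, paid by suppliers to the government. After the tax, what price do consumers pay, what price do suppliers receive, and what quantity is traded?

Before the tax: set 389 − 5p = 6p + 103 → p* = $26, q* = 259.
With the tax collected from suppliers, supply shifts: qs = 6(p − 22) + 103.
New equilibrium: consumers pay $38, suppliers receive $16, q = 199. (Wedge: pb − ps = 22.)
The less price-elastic side of the market bears the larger share of a per-unit tax.

Consumers pay $38; suppliers receive $16; quantity = 199.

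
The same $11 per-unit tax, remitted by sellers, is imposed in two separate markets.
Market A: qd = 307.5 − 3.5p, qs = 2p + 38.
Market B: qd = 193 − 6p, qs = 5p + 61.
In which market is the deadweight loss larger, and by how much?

Market B, by $88.

Market A: pre-tax p* = $49, q* = 136; post-tax q = 122; deadweight loss = $77.
Market B: pre-tax p* = $12, q* = 121; post-tax q = 91; deadweight loss = $165.
Difference: $77 vs $165 → market B is larger by $88.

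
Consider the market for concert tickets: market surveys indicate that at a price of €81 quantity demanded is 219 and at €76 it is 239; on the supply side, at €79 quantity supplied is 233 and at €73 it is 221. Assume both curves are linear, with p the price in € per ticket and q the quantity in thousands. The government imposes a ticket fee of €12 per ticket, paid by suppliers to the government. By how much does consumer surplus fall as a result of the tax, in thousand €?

Demand slope: (239 − 219)/(76 − 81) = -4, so qd = 543 − 4p.
Supply slope: (221 − 233)/(73 − 79) = 2, so qs = 2p + 75.
Without the tax, 543 − 4p = 2p + 75 gives 6p = 468, so p* = €78 and q* = 231.
With the tax collected from suppliers, supply shifts: qs = 2(p − 12) + 75.
New equilibrium: buyers pay €82, suppliers receive €70, q = 215. (Wedge: pb − ps = 12.)
ΔCS is the trapezoid between Q = 215 and Q = 231 of height €4: ½ · (231 + 215) · 4 = €892.

Consumer surplus falls by €892 thousand.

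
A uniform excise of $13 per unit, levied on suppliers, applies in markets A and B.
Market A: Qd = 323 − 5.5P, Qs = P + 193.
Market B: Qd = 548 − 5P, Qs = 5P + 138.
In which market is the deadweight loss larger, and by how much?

Market B, by $139.75.

Market A: pre-tax P* = $20, Q* = 213; post-tax Q = 202; deadweight loss = $71.5.
Market B: pre-tax P* = $41, Q* = 343; post-tax Q = 310.5; deadweight loss = $211.25.
Difference: $71.5 vs $211.25 → market B is larger by $139.75.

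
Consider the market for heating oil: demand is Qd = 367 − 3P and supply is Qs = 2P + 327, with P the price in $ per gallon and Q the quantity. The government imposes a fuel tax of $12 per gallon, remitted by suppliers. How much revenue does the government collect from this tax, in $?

Before the tax: set 367 − 3P = 2P + 327 → P* = $8, Q* = 343.
With the tax collected from suppliers, supply shifts: Qs = 2(P − 12) + 327.
Solving gives Q = 328.6 with consumers paying $12.8 and suppliers receiving $0.8 (the $12 wedge).
Revenue = t · Q = 12 · 328.6 = $3943.2.

Tax revenue = $3943.2.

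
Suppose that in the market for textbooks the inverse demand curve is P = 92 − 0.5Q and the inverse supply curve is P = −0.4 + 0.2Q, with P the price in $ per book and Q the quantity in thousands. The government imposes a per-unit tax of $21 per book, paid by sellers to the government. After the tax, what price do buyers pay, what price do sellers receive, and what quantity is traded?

Buyers pay $41; sellers receive $20; quantity = 102.

Rewrite in direct form: Qd = 184 − 2P and Qs = 5P + 2.
Without the tax, 184 − 2P = 5P + 2 gives 7P = 182, so P* = $26 and Q* = 132.
With the tax collected from sellers, supply shifts: Qs = 5(P − 21) + 2.
Solving gives Q = 102 with buyers paying $41 and sellers receiving $20 (the $21 wedge).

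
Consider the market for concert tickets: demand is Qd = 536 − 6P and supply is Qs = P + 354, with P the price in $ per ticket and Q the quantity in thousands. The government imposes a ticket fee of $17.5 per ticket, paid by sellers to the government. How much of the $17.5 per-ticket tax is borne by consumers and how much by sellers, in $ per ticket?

Consumers bear $2.5 per ticket; sellers bear $15 per ticket.

Without the tax, 536 − 6P = P + 354 gives 7P = 182, so P* = $26 and Q* = 380.
With the tax collected from sellers, supply shifts: Qs = (P − 17.5) + 354.
Solving gives Q = 365 with consumers paying $28.5 and sellers receiving $11 (the $17.5 wedge).
Burden on consumers: $2.5; on sellers: $15. (They sum to $17.5.)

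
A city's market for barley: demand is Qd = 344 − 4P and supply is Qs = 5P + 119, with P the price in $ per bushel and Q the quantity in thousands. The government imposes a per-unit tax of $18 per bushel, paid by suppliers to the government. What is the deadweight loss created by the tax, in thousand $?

Deadweight loss = $360 thousand.

Before the tax: set 344 − 4P = 5P + 119 → P* = $25, Q* = 244.
With the tax collected from suppliers, supply shifts: Qs = 5(P − 18) + 119.
Solving gives Q = 204 with consumers paying $35 and suppliers receiving $17 (the $18 wedge).
Quantity falls by |ΔQ| = |244 − 204| = 40.
DWL = ½ · t · |ΔQ| = ½ · 18 · 40 = $360.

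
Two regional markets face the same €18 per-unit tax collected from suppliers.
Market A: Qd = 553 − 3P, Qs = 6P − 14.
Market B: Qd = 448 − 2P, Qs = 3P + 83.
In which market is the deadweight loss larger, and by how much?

Market A, by €129.6.

Market A: pre-tax P* = €63, Q* = 364; post-tax Q = 328; deadweight loss = €324.
Market B: pre-tax P* = €73, Q* = 302; post-tax Q = 280.4; deadweight loss = €194.4.
Difference: €324 vs €194.4 → market A is larger by €129.6.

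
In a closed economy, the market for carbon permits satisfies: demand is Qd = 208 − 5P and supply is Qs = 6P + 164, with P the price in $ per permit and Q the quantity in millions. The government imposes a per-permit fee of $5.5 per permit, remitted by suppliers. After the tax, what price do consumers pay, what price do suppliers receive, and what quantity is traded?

Without the tax, 208 − 5P = 6P + 164 gives 11P = 44, so P* = $4 and Q* = 188.
With the tax collected from suppliers, supply shifts: Qs = 6(P − 5.5) + 164.
New equilibrium: consumers pay $7, suppliers receive $1.5, Q = 173. (Wedge: Pb − Ps = 5.5.)

Consumers pay $7; suppliers receive $1.5; quantity = 173.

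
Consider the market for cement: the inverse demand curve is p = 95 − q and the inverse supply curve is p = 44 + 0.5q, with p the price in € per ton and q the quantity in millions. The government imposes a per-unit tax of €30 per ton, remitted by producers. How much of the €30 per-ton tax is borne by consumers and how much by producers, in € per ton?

Consumers bear €20 per ton; producers bear €10 per ton.

Inverting to q(p) form: qd = 95 − p; qs = 2p − 88.
Without the tax, 95 − p = 2p − 88 gives 3p = 183, so p* = €61 and q* = 34.
With the tax collected from producers, supply shifts: qs = 2(p − 30) − 88.
New equilibrium: consumers pay €81, producers receive €51, q = 14. (Wedge: pb − ps = 30.)
Burden on consumers: €20; on producers: €10. (They sum to €30.)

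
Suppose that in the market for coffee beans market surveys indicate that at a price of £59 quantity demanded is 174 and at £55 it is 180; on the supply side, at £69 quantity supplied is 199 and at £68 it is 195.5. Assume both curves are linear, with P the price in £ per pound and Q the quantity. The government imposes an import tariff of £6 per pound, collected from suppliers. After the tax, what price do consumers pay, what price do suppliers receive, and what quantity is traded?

Demand slope: (180 − 174)/(55 − 59) = -1.5, so Qd = 262.5 − 1.5P.
Supply slope: (195.5 − 199)/(68 − 69) = 3.5, so Qs = 3.5P − 42.5.
Without the tax, 262.5 − 1.5P = 3.5P − 42.5 gives 5P = 305, so P* = £61 and Q* = 171.
With the tax collected from suppliers, supply shifts: Qs = 3.5(P − 6) − 42.5.
Solving gives Q = 164.7 with consumers paying £65.2 and suppliers receiving £59.2 (the £6 wedge).
The less price-elastic side of the market bears the larger share of a per-unit tax.

Consumers pay £65.2; suppliers receive £59.2; quantity = 164.7.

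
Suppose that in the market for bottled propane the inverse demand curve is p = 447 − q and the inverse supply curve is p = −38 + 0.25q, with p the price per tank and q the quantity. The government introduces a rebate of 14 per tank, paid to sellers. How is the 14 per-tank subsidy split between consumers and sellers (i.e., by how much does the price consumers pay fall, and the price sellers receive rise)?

Consumers gain 11.2 per tank; sellers gain 2.8 per tank.

Inverting to q(p) form: qd = 447 − p; qs = 4p + 152.
Without the subsidy, 447 − p = 4p + 152 gives 5p = 295, so p* = 59 and q* = 388.
With a per-unit subsidy paid to sellers, each receives p + 14 per unit sold, so supply becomes qs = 4(p + 14) + 152.
Solving gives q = 399.2 with consumers paying 47.8 and sellers receiving 61.8 (the 14 wedge).
Gain to consumers: 11.2; to sellers: 2.8. (They sum to 14.)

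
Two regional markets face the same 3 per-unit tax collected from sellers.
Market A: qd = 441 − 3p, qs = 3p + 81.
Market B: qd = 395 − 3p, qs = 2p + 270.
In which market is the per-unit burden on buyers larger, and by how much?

Market A: pre-tax p* = 60, q* = 261; post-tax q = 256.5; per-unit burden on buyers = 1.5.
Market B: pre-tax p* = 25, q* = 320; post-tax q = 316.4; per-unit burden on buyers = 1.2.
Difference: 1.5 vs 1.2 → market A is larger by 0.3.

Market A, by 0.3.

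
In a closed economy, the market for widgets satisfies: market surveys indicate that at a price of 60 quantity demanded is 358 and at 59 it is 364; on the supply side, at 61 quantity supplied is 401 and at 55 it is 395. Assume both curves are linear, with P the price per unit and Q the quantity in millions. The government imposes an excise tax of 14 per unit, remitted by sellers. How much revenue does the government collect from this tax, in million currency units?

Tax revenue = 5348 million.

Demand slope: (364 − 358)/(59 − 60) = -6, so Qd = 718 − 6P.
Supply slope: (395 − 401)/(55 − 61) = 1, so Qs = P + 340.
Without the tax, 718 − 6P = P + 340 gives 7P = 378, so P* = 54 and Q* = 394.
With the tax collected from sellers, supply shifts: Qs = (P − 14) + 340.
Solving gives Q = 382 with consumers paying 56 and sellers receiving 42 (the 14 wedge).
Revenue = t · Q = 14 · 382 = 5348.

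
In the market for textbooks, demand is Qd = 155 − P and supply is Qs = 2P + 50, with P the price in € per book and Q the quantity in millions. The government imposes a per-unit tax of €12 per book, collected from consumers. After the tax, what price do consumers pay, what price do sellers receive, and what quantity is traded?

Consumers pay €43; sellers receive €31; quantity = 112.

Before the tax: set 155 − P = 2P + 50 → P* = €35, Q* = 120.
With the tax collected from consumers, demand (in seller-price terms) shifts: Qd = 155 − (P + 12).
New equilibrium: consumers pay €43, sellers receive €31, Q = 112. (Wedge: Pb − Ps = 12.)
The less price-elastic side of the market bears the larger share of a per-unit tax.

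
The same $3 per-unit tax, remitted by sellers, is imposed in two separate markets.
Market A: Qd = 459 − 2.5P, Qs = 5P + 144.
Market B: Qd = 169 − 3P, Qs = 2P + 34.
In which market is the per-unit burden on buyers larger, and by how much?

Market A: pre-tax P* = $42, Q* = 354; post-tax Q = 349; per-unit burden on buyers = $2.
Market B: pre-tax P* = $27, Q* = 88; post-tax Q = 84.4; per-unit burden on buyers = $1.2.
Difference: $2 vs $1.2 → market A is larger by $0.8.

Market A, by $0.8.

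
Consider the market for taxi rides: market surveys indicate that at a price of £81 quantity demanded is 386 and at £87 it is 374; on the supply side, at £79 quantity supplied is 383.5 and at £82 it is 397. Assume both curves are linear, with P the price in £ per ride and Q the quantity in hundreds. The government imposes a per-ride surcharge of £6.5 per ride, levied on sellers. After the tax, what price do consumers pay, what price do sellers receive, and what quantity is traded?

Consumers pay £84.5; sellers receive £78; quantity = 379.

Demand slope: (374 − 386)/(87 − 81) = -2, so Qd = 548 − 2P.
Supply slope: (397 − 383.5)/(82 − 79) = 4.5, so Qs = 4.5P + 28.
Without the tax, 548 − 2P = 4.5P + 28 gives 6.5P = 520, so P* = £80 and Q* = 388.
With the tax collected from sellers, supply shifts: Qs = 4.5(P − 6.5) + 28.
Solving gives Q = 379 with consumers paying £84.5 and sellers receiving £78 (the £6.5 wedge).
The less price-elastic side of the market bears the larger share of a per-unit tax.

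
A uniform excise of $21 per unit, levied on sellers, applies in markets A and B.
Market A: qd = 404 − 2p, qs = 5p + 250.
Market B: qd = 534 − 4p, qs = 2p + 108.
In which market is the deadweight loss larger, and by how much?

Market A: pre-tax p* = $22, q* = 360; post-tax q = 330; deadweight loss = $315.
Market B: pre-tax p* = $71, q* = 250; post-tax q = 222; deadweight loss = $294.
Difference: $315 vs $294 → market A is larger by $21.

Market A, by $21.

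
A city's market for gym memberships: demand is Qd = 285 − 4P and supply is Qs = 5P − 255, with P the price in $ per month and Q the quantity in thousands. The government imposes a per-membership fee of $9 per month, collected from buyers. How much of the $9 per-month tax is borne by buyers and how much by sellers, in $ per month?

Buyers bear $5 per month; sellers bear $4 per month.

Before the tax: set 285 − 4P = 5P − 255 → P* = $60, Q* = 45.
With the tax collected from buyers, demand (in seller-price terms) shifts: Qd = 285 − 4(P + 9).
Solving gives Q = 25 with buyers paying $65 and sellers receiving $56 (the $9 wedge).
Burden on buyers: $5; on sellers: $4. (They sum to $9.)
The less price-elastic side of the market bears the larger share of a per-unit tax.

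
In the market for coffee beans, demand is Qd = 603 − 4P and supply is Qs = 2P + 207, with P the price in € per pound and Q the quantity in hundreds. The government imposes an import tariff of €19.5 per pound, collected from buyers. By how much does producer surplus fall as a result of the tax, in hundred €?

Producer surplus falls by €4238 hundred.

Before the tax: set 603 − 4P = 2P + 207 → P* = €66, Q* = 339.
With the tax collected from buyers, demand (in seller-price terms) shifts: Qd = 603 − 4(P + 19.5).
New equilibrium: buyers pay €72.5, suppliers receive €53, Q = 313. (Wedge: Pb − Ps = 19.5.)
ΔPS is the trapezoid between Q = 313 and Q = 339 of height €13: ½ · (339 + 313) · 13 = €4238.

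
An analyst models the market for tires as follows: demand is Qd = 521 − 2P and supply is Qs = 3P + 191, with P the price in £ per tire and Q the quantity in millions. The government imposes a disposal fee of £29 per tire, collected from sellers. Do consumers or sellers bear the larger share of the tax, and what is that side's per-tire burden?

Consumers bear the larger share: £17.4 per tire.

Without the tax, 521 − 2P = 3P + 191 gives 5P = 330, so P* = £66 and Q* = 389.
With the tax collected from sellers, supply shifts: Qs = 3(P − 29) + 191.
Solving gives Q = 354.2 with consumers paying £83.4 and sellers receiving £54.4 (the £29 wedge).
Per-tire burden: consumers £17.4, sellers £11.6.
Consumers take the larger share because demand is less price-elastic here (demand slope 2 vs supply slope 3).
The less price-elastic side of the market bears the larger share of a per-unit tax.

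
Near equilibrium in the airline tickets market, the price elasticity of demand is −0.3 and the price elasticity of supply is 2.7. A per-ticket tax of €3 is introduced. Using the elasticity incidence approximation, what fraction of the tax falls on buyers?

Buyers' share ≈ 0.9.

Incidence ratio: buyers' share ≈ εs / (εs + |εd|) = 2.7 / (2.7 + 0.3) = 0.9.
Supply is the more elastic side, so buyers bear the larger share.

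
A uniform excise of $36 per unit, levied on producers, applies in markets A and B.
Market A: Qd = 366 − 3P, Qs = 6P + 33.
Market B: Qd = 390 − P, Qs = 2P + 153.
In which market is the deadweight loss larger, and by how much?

Market A: pre-tax P* = $37, Q* = 255; post-tax Q = 183; deadweight loss = $1296.
Market B: pre-tax P* = $79, Q* = 311; post-tax Q = 287; deadweight loss = $432.
Difference: $1296 vs $432 → market A is larger by $864.

Market A, by $864.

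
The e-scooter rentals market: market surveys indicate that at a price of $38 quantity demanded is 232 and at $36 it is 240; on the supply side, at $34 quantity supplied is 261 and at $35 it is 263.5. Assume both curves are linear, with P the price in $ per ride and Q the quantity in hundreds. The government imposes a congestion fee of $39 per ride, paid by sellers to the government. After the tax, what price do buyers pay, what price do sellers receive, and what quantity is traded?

Demand slope: (240 − 232)/(36 − 38) = -4, so Qd = 384 − 4P.
Supply slope: (263.5 − 261)/(35 − 34) = 2.5, so Qs = 2.5P + 176.
Without the tax, 384 − 4P = 2.5P + 176 gives 6.5P = 208, so P* = $32 and Q* = 256.
With the tax collected from sellers, supply shifts: Qs = 2.5(P − 39) + 176.
Solving gives Q = 196 with buyers paying $47 and sellers receiving $8 (the $39 wedge).

Buyers pay $47; sellers receive $8; quantity = 196.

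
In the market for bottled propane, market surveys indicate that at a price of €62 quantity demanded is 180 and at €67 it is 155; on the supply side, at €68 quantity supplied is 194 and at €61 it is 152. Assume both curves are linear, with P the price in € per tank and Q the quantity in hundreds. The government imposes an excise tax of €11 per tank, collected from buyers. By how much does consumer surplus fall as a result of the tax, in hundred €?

Consumer surplus falls by €930 hundred.

Demand slope: (155 − 180)/(67 − 62) = -5, so Qd = 490 − 5P.
Supply slope: (152 − 194)/(61 − 68) = 6, so Qs = 6P − 214.
Before the tax: set 490 − 5P = 6P − 214 → P* = €64, Q* = 170.
With the tax collected from buyers, demand (in seller-price terms) shifts: Qd = 490 − 5(P + 11).
Solving gives Q = 140 with buyers paying €70 and sellers receiving €59 (the €11 wedge).
ΔCS is the trapezoid between Q = 140 and Q = 170 of height €6: ½ · (170 + 140) · 6 = €930.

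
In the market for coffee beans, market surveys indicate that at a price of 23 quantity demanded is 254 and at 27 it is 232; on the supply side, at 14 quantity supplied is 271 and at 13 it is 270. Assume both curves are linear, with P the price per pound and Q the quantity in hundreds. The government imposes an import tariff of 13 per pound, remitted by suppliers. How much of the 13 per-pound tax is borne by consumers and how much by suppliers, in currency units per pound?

Demand slope: (232 − 254)/(27 − 23) = -5.5, so Qd = 380.5 − 5.5P.
Supply slope: (270 − 271)/(13 − 14) = 1, so Qs = P + 257.
Before the tax: set 380.5 − 5.5P = P + 257 → P* = 19, Q* = 276.
With the tax collected from suppliers, supply shifts: Qs = (P − 13) + 257.
Solving gives Q = 265 with consumers paying 21 and suppliers receiving 8 (the 13 wedge).
Burden on consumers: 2; on suppliers: 11. (They sum to 13.)

Consumers bear 2 per pound; suppliers bear 11 per pound.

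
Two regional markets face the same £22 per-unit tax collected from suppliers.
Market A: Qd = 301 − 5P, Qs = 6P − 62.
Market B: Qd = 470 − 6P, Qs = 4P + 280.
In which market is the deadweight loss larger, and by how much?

Market A: pre-tax P* = £33, Q* = 136; post-tax Q = 76; deadweight loss = £660.
Market B: pre-tax P* = £19, Q* = 356; post-tax Q = 303.2; deadweight loss = £580.8.
Difference: £660 vs £580.8 → market A is larger by £79.2.

Market A, by £79.2.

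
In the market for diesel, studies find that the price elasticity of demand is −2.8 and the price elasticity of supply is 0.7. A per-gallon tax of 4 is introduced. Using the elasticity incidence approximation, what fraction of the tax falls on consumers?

Consumers' share ≈ 0.2.

Incidence ratio: consumers' share ≈ εs / (εs + |εd|) = 0.7 / (0.7 + 2.8) = 0.2.
Supply is the less elastic side, so consumers bear the smaller share.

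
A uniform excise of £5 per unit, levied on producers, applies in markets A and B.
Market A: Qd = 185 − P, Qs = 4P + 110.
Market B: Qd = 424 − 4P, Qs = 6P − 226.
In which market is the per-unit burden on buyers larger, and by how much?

Market A: pre-tax P* = £15, Q* = 170; post-tax Q = 166; per-unit burden on buyers = £4.
Market B: pre-tax P* = £65, Q* = 164; post-tax Q = 152; per-unit burden on buyers = £3.
Difference: £4 vs £3 → market A is larger by £1.

Market A, by £1.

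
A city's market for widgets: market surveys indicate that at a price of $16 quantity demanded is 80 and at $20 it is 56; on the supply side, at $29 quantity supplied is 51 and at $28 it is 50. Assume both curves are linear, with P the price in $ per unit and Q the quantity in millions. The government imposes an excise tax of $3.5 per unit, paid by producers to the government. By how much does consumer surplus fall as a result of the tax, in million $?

Consumer surplus falls by $21.25 million.

Demand slope: (56 − 80)/(20 − 16) = -6, so Qd = 176 − 6P.
Supply slope: (50 − 51)/(28 − 29) = 1, so Qs = P + 22.
Before the tax: set 176 − 6P = P + 22 → P* = $22, Q* = 44.
With the tax collected from producers, supply shifts: Qs = (P − 3.5) + 22.
New equilibrium: consumers pay $22.5, producers receive $19, Q = 41. (Wedge: Pb − Ps = 3.5.)
ΔCS is the trapezoid between Q = 41 and Q = 44 of height $0.5: ½ · (44 + 41) · 0.5 = $21.25.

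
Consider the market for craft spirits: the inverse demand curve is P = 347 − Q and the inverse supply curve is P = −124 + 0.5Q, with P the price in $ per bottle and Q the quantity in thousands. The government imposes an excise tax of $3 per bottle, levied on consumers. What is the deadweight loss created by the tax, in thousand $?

Deadweight loss = $3 thousand.

Rewrite in direct form: Qd = 347 − P and Qs = 2P + 248.
Before the tax: set 347 − P = 2P + 248 → P* = $33, Q* = 314.
With the tax collected from consumers, demand (in seller-price terms) shifts: Qd = 347 − (P + 3).
New equilibrium: consumers pay $35, sellers receive $32, Q = 312. (Wedge: Pb − Ps = 3.)
Quantity falls by |ΔQ| = |314 − 312| = 2.
DWL = ½ · t · |ΔQ| = ½ · 3 · 2 = $3.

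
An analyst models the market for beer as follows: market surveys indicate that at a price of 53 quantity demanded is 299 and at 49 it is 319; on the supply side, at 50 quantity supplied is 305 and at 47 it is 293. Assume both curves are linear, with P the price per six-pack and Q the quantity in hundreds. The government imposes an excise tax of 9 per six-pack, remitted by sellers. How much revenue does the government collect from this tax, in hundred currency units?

Demand slope: (319 − 299)/(49 − 53) = -5, so Qd = 564 − 5P.
Supply slope: (293 − 305)/(47 − 50) = 4, so Qs = 4P + 105.
Before the tax: set 564 − 5P = 4P + 105 → P* = 51, Q* = 309.
With the tax collected from sellers, supply shifts: Qs = 4(P − 9) + 105.
Solving gives Q = 289 with buyers paying 55 and sellers receiving 46 (the 9 wedge).
Revenue = t · Q = 9 · 289 = 2601.

Tax revenue = 2601 hundred.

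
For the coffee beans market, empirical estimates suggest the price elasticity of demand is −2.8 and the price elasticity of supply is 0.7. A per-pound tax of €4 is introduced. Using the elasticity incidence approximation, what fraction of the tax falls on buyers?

Buyers' share ≈ 0.2.

Incidence ratio: buyers' share ≈ εs / (εs + |εd|) = 0.7 / (0.7 + 2.8) = 0.2.
Supply is the less elastic side, so buyers bear the smaller share.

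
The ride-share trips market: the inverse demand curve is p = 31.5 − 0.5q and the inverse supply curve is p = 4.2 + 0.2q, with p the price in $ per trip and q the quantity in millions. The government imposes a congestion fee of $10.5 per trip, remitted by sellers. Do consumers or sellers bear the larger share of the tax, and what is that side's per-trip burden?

Inverting to q(p) form: qd = 63 − 2p; qs = 5p − 21.
Before the tax: set 63 − 2p = 5p − 21 → p* = $12, q* = 39.
With the tax collected from sellers, supply shifts: qs = 5(p − 10.5) − 21.
New equilibrium: consumers pay $19.5, sellers receive $9, q = 24. (Wedge: pb − ps = 10.5.)
Per-trip burden: consumers $7.5, sellers $3.
Consumers take the larger share because demand is less price-elastic here (demand slope 2 vs supply slope 5).

Consumers bear the larger share: $7.5 per trip.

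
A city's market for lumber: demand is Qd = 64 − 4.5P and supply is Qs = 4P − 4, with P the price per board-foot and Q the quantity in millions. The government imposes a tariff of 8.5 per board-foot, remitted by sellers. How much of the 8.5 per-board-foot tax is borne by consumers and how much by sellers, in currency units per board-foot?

Consumers bear 4 per board-foot; sellers bear 4.5 per board-foot.

Without the tax, 64 − 4.5P = 4P − 4 gives 8.5P = 68, so P* = 8 and Q* = 28.
With the tax collected from sellers, supply shifts: Qs = 4(P − 8.5) − 4.
New equilibrium: consumers pay 12, sellers receive 3.5, Q = 10. (Wedge: Pb − Ps = 8.5.)
Burden on consumers: 4; on sellers: 4.5. (They sum to 8.5.)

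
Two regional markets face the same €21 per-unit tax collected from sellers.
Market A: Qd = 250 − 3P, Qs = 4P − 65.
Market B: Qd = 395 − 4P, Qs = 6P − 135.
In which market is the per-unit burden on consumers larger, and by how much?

Market A: pre-tax P* = €45, Q* = 115; post-tax Q = 79; per-unit burden on consumers = €12.
Market B: pre-tax P* = €53, Q* = 183; post-tax Q = 132.6; per-unit burden on consumers = €12.6.
Difference: €12 vs €12.6 → market B is larger by €0.6.

Market B, by €0.6.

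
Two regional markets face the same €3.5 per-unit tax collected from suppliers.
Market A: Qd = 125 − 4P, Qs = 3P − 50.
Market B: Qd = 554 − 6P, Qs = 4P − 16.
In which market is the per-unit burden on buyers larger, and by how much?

Market A: pre-tax P* = €25, Q* = 25; post-tax Q = 19; per-unit burden on buyers = €1.5.
Market B: pre-tax P* = €57, Q* = 212; post-tax Q = 203.6; per-unit burden on buyers = €1.4.
Difference: €1.5 vs €1.4 → market A is larger by €0.1.

Market A, by €0.1.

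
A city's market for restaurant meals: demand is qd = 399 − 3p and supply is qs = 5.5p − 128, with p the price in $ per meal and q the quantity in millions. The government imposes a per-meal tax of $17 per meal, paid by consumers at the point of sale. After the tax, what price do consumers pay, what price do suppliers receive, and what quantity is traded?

Before the tax: set 399 − 3p = 5.5p − 128 → p* = $62, q* = 213.
With the tax collected from consumers, demand (in seller-price terms) shifts: qd = 399 − 3(p + 17).
New equilibrium: consumers pay $73, suppliers receive $56, q = 180. (Wedge: pb − ps = 17.)

Consumers pay $73; suppliers receive $56; quantity = 180.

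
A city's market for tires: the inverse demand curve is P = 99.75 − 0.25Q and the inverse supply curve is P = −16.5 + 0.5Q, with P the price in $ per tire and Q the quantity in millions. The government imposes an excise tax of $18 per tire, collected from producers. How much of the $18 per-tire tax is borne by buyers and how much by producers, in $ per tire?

Rewrite in direct form: Qd = 399 − 4P and Qs = 2P + 33.
Without the tax, 399 − 4P = 2P + 33 gives 6P = 366, so P* = $61 and Q* = 155.
With the tax collected from producers, supply shifts: Qs = 2(P − 18) + 33.
New equilibrium: buyers pay $67, producers receive $49, Q = 131. (Wedge: Pb − Ps = 18.)
Burden on buyers: $6; on producers: $12. (They sum to $18.)
The less price-elastic side of the market bears the larger share of a per-unit tax.

Buyers bear $6 per tire; producers bear $12 per tire.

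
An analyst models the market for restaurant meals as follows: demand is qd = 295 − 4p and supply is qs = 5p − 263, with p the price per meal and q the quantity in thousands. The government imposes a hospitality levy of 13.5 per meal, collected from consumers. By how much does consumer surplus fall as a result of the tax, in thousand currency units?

Consumer surplus falls by 240 thousand.

Without the tax, 295 − 4p = 5p − 263 gives 9p = 558, so p* = 62 and q* = 47.
With the tax collected from consumers, demand (in seller-price terms) shifts: qd = 295 − 4(p + 13.5).
Solving gives q = 17 with consumers paying 69.5 and sellers receiving 56 (the 13.5 wedge).
ΔCS is the trapezoid between Q = 17 and Q = 47 of height 7.5: ½ · (47 + 17) · 7.5 = 240.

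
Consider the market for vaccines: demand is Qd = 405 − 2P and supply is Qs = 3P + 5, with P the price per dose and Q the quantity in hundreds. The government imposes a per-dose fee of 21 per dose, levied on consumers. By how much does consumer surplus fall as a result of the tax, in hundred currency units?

Consumer surplus falls by 2928.24 hundred.

Before the tax: set 405 − 2P = 3P + 5 → P* = 80, Q* = 245.
With the tax collected from consumers, demand (in seller-price terms) shifts: Qd = 405 − 2(P + 21).
New equilibrium: consumers pay 92.6, suppliers receive 71.6, Q = 219.8. (Wedge: Pb − Ps = 21.)
ΔCS is the trapezoid between Q = 219.8 and Q = 245 of height 12.6: ½ · (245 + 219.8) · 12.6 = 2928.24.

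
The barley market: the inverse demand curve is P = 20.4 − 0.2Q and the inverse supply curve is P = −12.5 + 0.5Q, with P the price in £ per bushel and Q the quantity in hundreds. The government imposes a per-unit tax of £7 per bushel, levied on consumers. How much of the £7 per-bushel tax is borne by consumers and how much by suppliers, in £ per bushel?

Rewrite in direct form: Qd = 102 − 5P and Qs = 2P + 25.
Without the tax, 102 − 5P = 2P + 25 gives 7P = 77, so P* = £11 and Q* = 47.
With the tax collected from consumers, demand (in seller-price terms) shifts: Qd = 102 − 5(P + 7).
New equilibrium: consumers pay £13, suppliers receive £6, Q = 37. (Wedge: Pb − Ps = 7.)
Burden on consumers: £2; on suppliers: £5. (They sum to £7.)

Consumers bear £2 per bushel; suppliers bear £5 per bushel.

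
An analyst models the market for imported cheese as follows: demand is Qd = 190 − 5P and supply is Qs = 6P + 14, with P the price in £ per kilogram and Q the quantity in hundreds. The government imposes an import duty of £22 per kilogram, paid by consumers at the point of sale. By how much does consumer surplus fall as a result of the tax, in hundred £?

Consumer surplus falls by £960 hundred.

Without the tax, 190 − 5P = 6P + 14 gives 11P = 176, so P* = £16 and Q* = 110.
With the tax collected from consumers, demand (in seller-price terms) shifts: Qd = 190 − 5(P + 22).
New equilibrium: consumers pay £28, suppliers receive £6, Q = 50. (Wedge: Pb − Ps = 22.)
ΔCS is the trapezoid between Q = 50 and Q = 110 of height £12: ½ · (110 + 50) · 12 = £960.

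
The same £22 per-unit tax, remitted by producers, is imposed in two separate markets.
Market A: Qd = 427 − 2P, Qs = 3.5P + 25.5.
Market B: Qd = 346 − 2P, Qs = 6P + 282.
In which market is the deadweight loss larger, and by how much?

Market B, by £55.

Market A: pre-tax P* = £73, Q* = 281; post-tax Q = 253; deadweight loss = £308.
Market B: pre-tax P* = £8, Q* = 330; post-tax Q = 297; deadweight loss = £363.
Difference: £308 vs £363 → market B is larger by £55.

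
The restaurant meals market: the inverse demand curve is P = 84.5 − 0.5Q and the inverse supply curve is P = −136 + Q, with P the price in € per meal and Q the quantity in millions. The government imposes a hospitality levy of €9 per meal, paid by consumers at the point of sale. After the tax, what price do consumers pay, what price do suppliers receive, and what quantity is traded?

Rewrite in direct form: Qd = 169 − 2P and Qs = P + 136.
Before the tax: set 169 − 2P = P + 136 → P* = €11, Q* = 147.
With the tax collected from consumers, demand (in seller-price terms) shifts: Qd = 169 − 2(P + 9).
Solving gives Q = 141 with consumers paying €14 and suppliers receiving €5 (the €9 wedge).

Consumers pay €14; suppliers receive €5; quantity = 141.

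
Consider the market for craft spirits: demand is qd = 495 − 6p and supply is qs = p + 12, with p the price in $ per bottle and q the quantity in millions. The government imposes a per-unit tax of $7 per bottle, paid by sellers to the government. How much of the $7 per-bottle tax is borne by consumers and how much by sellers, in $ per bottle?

Consumers bear $1 per bottle; sellers bear $6 per bottle.

Before the tax: set 495 − 6p = p + 12 → p* = $69, q* = 81.
With the tax collected from sellers, supply shifts: qs = (p − 7) + 12.
New equilibrium: consumers pay $70, sellers receive $63, q = 75. (Wedge: pb − ps = 7.)
Burden on consumers: $1; on sellers: $6. (They sum to $7.)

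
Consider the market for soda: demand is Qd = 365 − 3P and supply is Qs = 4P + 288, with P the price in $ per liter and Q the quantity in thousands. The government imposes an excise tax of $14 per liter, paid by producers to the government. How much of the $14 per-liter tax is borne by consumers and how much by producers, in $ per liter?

Consumers bear $8 per liter; producers bear $6 per liter.

Without the tax, 365 − 3P = 4P + 288 gives 7P = 77, so P* = $11 and Q* = 332.
With the tax collected from producers, supply shifts: Qs = 4(P − 14) + 288.
Solving gives Q = 308 with consumers paying $19 and producers receiving $5 (the $14 wedge).
Burden on consumers: $8; on producers: $6. (They sum to $14.)
The less price-elastic side of the market bears the larger share of a per-unit tax.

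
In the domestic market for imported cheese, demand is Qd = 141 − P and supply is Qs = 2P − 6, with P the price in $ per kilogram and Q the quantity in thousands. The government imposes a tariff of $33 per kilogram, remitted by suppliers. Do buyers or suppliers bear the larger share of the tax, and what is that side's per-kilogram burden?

Without the tax, 141 − P = 2P − 6 gives 3P = 147, so P* = $49 and Q* = 92.
With the tax collected from suppliers, supply shifts: Qs = 2(P − 33) − 6.
Solving gives Q = 70 with buyers paying $71 and suppliers receiving $38 (the $33 wedge).
Per-kilogram burden: buyers $22, suppliers $11.
Buyers take the larger share because demand is less price-elastic here (demand slope 1 vs supply slope 2).

Buyers bear the larger share: $22 per kilogram.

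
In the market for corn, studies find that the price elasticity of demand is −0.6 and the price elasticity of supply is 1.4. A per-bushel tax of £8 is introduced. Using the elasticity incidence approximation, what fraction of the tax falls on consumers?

Incidence ratio: consumers' share ≈ εs / (εs + |εd|) = 1.4 / (1.4 + 0.6) = 0.7.
Supply is the more elastic side, so consumers bear the larger share.

Consumers' share ≈ 0.7.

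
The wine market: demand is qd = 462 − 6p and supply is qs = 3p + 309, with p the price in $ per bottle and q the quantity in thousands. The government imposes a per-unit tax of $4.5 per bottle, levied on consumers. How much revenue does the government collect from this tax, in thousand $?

Without the tax, 462 − 6p = 3p + 309 gives 9p = 153, so p* = $17 and q* = 360.
With the tax collected from consumers, demand (in seller-price terms) shifts: qd = 462 − 6(p + 4.5).
Solving gives q = 351 with consumers paying $18.5 and sellers receiving $14 (the $4.5 wedge).
Revenue = t · Q = 4.5 · 351 = $1579.5.

Tax revenue = $1579.5 thousand.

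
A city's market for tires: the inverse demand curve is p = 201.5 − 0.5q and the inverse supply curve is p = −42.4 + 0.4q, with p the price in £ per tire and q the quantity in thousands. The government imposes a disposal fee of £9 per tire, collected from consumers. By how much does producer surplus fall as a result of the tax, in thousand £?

Producer surplus falls by £1064 thousand.

Inverting to q(p) form: qd = 403 − 2p; qs = 2.5p + 106.
Before the tax: set 403 − 2p = 2.5p + 106 → p* = £66, q* = 271.
With the tax collected from consumers, demand (in seller-price terms) shifts: qd = 403 − 2(p + 9).
Solving gives q = 261 with consumers paying £71 and producers receiving £62 (the £9 wedge).
ΔPS is the trapezoid between Q = 261 and Q = 271 of height £4: ½ · (271 + 261) · 4 = £1064.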